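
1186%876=310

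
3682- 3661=21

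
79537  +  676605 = 756142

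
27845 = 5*5569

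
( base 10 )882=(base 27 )15i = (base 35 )P7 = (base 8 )1562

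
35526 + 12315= 47841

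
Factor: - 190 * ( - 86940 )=2^3  *  3^3* 5^2*7^1*19^1*23^1 = 16518600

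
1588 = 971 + 617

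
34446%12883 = 8680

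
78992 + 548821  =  627813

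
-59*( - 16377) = 966243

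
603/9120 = 201/3040=0.07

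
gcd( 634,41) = 1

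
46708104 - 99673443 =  - 52965339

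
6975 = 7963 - 988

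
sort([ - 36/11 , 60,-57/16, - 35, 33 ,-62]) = [  -  62, - 35, - 57/16, - 36/11, 33,60 ]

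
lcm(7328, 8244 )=65952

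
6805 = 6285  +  520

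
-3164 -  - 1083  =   -2081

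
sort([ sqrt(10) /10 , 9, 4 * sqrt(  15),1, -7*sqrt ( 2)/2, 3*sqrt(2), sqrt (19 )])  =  [ - 7*sqrt(2)/2, sqrt( 10)/10, 1, 3*sqrt(2), sqrt( 19), 9, 4*sqrt( 15 )]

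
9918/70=4959/35 =141.69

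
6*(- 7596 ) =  - 45576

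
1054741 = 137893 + 916848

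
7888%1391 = 933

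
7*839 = 5873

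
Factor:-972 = -2^2 * 3^5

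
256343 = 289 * 887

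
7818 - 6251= 1567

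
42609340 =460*92629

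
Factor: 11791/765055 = 5^( - 1)*13^1*53^( - 1 )*907^1* 2887^ (-1 )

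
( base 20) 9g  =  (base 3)21021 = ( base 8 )304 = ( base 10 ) 196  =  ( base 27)77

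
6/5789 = 6/5789 = 0.00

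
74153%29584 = 14985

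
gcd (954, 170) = 2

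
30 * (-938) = -28140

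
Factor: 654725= 5^2*26189^1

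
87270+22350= 109620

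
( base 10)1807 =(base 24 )337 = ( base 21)421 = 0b11100001111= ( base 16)70f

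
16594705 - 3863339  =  12731366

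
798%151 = 43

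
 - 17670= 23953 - 41623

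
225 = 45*5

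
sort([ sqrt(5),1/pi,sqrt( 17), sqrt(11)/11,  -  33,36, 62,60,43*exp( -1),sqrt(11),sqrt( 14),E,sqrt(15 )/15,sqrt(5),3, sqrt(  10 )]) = [-33,sqrt(15) /15,sqrt(11) /11,1/pi,sqrt(5),sqrt (5 ),E , 3,sqrt( 10),sqrt(11),sqrt( 14 ),sqrt(17),43*exp(-1),36,60,62 ]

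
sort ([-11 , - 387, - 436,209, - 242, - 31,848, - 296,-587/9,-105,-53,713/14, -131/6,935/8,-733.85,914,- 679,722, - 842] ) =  [ -842, - 733.85  ,-679 , - 436, - 387,  -  296,-242,  -  105, - 587/9,-53, - 31, - 131/6, -11,713/14,935/8,209,722, 848,914]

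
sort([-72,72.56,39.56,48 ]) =[ - 72,39.56,48,72.56] 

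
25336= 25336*1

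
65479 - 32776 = 32703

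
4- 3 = 1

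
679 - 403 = 276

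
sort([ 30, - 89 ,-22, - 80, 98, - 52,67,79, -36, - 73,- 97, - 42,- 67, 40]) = [ - 97,-89,- 80, -73,- 67,  -  52, - 42, - 36, - 22,30, 40,  67, 79, 98]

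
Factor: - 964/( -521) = 2^2*241^1*521^( - 1) 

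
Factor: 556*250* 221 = 2^3*5^3*13^1*17^1*139^1 = 30719000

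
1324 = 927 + 397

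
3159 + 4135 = 7294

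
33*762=25146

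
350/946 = 175/473  =  0.37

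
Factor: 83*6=498 = 2^1*3^1*83^1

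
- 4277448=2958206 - 7235654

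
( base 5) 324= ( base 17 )54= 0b1011001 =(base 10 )89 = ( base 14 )65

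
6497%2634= 1229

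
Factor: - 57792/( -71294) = 2^5*3^1*7^1*829^( - 1) = 672/829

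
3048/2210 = 1524/1105 =1.38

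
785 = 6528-5743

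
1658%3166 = 1658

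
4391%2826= 1565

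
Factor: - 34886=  - 2^1*17443^1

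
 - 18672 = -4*4668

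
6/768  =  1/128 = 0.01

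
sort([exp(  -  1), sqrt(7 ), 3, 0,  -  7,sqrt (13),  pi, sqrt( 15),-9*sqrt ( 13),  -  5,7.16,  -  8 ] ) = [  -  9 * sqrt (13),-8, - 7, - 5,0, exp( - 1), sqrt( 7),3, pi,sqrt( 13), sqrt(15), 7.16 ] 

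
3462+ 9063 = 12525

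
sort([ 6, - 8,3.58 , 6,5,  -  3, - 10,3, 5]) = [ - 10, - 8, - 3, 3,3.58,  5,  5, 6,6]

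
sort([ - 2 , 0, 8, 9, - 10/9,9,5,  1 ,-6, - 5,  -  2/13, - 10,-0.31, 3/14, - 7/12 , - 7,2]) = [ - 10, - 7, - 6, - 5, - 2, - 10/9,-7/12, - 0.31 , - 2/13 , 0,  3/14,1,2,5,8,9,9] 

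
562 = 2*281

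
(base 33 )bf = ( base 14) 1D0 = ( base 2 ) 101111010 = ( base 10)378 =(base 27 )E0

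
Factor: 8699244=2^2*3^1*23^1*43^1 * 733^1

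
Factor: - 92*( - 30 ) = 2760 = 2^3*3^1*5^1*23^1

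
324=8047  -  7723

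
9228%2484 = 1776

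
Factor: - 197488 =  - 2^4 * 12343^1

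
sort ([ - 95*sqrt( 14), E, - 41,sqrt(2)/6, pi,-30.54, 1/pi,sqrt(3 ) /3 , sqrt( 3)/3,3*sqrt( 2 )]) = [-95*sqrt(14),-41, - 30.54,sqrt( 2 )/6 , 1/pi, sqrt( 3)/3, sqrt( 3)/3, E , pi, 3*sqrt(2)]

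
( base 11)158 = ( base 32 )5o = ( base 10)184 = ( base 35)59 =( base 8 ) 270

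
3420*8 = 27360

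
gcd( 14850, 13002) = 66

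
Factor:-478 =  - 2^1*239^1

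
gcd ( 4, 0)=4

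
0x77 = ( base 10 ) 119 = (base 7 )230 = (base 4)1313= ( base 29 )43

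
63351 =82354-19003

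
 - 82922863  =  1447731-84370594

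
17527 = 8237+9290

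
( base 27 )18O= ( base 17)360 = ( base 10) 969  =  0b1111001001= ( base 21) 243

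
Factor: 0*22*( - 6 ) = 0 =0^1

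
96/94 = 1 + 1/47 = 1.02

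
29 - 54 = -25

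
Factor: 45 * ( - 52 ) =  - 2340 = - 2^2*3^2*5^1*13^1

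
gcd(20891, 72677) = 1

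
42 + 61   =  103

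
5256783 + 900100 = 6156883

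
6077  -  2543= 3534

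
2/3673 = 2/3673  =  0.00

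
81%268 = 81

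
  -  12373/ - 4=12373/4 = 3093.25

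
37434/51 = 734=734.00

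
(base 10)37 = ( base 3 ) 1101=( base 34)13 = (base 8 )45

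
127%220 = 127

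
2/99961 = 2/99961 = 0.00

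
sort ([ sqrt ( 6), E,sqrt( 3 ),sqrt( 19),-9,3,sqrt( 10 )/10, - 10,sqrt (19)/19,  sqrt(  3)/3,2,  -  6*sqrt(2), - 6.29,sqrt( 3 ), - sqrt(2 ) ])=[-10 ,-9, - 6*sqrt(2),-6.29, - sqrt(2),  sqrt( 19)/19,sqrt(10)/10,sqrt( 3)/3,sqrt(3),sqrt(3),2, sqrt (6 ),E,3 , sqrt (19) ] 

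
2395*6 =14370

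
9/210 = 3/70 =0.04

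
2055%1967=88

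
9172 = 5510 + 3662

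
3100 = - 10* ( - 310)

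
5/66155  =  1/13231  =  0.00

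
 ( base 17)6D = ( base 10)115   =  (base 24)4j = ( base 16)73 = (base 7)223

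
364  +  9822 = 10186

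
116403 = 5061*23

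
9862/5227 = 1  +  4635/5227  =  1.89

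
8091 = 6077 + 2014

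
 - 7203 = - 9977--2774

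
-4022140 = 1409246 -5431386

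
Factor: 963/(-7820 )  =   - 2^ (-2 )*3^2*5^(-1)*17^(-1)*23^(-1 )*107^1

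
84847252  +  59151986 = 143999238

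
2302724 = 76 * 30299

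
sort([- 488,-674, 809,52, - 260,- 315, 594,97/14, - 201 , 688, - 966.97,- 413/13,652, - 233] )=[-966.97 ,-674, - 488, - 315, - 260, - 233, - 201, - 413/13 , 97/14, 52 , 594, 652, 688, 809]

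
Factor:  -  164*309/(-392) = 2^(-1 )*3^1*7^( - 2 ) * 41^1*103^1  =  12669/98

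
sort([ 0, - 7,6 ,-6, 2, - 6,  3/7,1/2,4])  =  [ - 7, - 6 , -6, 0,  3/7,1/2,2, 4,6] 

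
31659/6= 10553/2 = 5276.50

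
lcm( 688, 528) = 22704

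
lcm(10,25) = 50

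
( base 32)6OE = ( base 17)16g7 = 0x1B0E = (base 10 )6926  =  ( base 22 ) e6i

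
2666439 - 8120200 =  - 5453761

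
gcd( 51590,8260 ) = 70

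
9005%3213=2579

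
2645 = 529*5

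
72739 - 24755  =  47984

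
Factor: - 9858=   -  2^1*3^1*31^1* 53^1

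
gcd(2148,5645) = 1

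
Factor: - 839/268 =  - 2^ (-2)*67^( - 1 ) * 839^1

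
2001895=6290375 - 4288480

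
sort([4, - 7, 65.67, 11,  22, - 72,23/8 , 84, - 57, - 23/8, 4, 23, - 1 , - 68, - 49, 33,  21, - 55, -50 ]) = [ - 72, - 68 ,  -  57, - 55, - 50, - 49, - 7, - 23/8, - 1, 23/8, 4, 4, 11, 21, 22, 23 , 33,  65.67, 84 ]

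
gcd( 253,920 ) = 23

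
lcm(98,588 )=588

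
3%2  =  1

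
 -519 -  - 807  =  288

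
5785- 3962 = 1823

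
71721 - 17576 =54145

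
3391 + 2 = 3393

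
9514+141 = 9655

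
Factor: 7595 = 5^1 * 7^2 *31^1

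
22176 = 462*48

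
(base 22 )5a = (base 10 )120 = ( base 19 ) 66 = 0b1111000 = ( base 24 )50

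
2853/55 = 51 + 48/55 = 51.87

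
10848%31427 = 10848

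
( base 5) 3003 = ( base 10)378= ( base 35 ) AS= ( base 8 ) 572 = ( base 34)b4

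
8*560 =4480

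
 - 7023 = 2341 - 9364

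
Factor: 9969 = 3^1*3323^1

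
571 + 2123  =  2694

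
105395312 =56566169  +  48829143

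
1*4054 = 4054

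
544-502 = 42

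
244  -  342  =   - 98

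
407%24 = 23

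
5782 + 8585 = 14367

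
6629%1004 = 605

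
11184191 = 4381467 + 6802724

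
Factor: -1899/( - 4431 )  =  3^1*7^(-1 ) = 3/7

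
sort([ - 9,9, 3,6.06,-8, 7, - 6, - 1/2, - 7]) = [ - 9 , - 8, - 7, -6, - 1/2,3,6.06,7,9] 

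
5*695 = 3475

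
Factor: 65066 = 2^1*32533^1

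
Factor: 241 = 241^1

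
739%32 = 3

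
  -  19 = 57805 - 57824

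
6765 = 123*55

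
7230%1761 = 186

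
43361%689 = 643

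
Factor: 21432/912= 2^( - 1)*47^1 = 47/2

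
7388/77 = 7388/77 = 95.95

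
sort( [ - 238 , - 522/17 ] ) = [ - 238, - 522/17]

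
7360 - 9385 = - 2025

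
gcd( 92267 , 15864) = 1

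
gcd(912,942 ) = 6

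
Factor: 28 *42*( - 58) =  -  2^4*3^1*7^2*29^1 = - 68208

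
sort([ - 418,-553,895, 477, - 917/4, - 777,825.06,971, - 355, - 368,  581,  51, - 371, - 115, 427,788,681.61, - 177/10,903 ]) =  [ - 777,- 553, - 418, - 371 , - 368, - 355, - 917/4, - 115, - 177/10,51  ,  427, 477,  581,681.61,788,825.06, 895,903,  971]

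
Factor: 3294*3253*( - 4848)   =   -51948171936 = - 2^5*3^4*61^1*101^1*3253^1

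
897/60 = 14 + 19/20=14.95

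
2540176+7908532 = 10448708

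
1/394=1/394= 0.00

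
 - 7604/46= -3802/23=- 165.30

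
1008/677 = 1008/677= 1.49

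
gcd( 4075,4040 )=5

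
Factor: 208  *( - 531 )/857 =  - 110448/857 = - 2^4*3^2*13^1*59^1*857^(  -  1)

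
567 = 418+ 149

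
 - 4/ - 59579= 4/59579 = 0.00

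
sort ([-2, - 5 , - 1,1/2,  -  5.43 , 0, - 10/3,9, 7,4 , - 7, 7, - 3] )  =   [ - 7, -5.43,-5, - 10/3, - 3, - 2, - 1, 0, 1/2, 4, 7, 7, 9]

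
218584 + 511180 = 729764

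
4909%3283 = 1626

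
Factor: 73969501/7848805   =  5^(-1)*19^( - 1)*307^1*82619^( - 1 )*240943^1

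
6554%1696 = 1466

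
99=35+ 64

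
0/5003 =0 = 0.00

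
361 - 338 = 23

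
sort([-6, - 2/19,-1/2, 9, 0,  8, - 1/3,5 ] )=[ - 6, - 1/2 , - 1/3,-2/19,0, 5, 8 , 9 ] 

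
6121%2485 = 1151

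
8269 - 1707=6562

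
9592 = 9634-42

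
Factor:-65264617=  -11^2*541^1*997^1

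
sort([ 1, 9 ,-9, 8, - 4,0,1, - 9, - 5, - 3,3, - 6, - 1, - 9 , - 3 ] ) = [ -9, - 9, - 9,-6, - 5, - 4, - 3, - 3 , - 1,  0,1,1, 3,8,  9 ] 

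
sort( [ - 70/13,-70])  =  [ - 70,-70/13]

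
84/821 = 84/821  =  0.10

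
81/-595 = - 81/595 = - 0.14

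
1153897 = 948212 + 205685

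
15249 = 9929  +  5320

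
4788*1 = 4788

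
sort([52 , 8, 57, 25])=[8, 25,52,  57]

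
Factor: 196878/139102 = 627/443 = 3^1*11^1 * 19^1*443^(-1 )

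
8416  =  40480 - 32064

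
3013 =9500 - 6487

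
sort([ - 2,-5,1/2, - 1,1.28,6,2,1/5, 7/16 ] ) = [ - 5,-2, - 1,1/5,  7/16, 1/2, 1.28, 2, 6] 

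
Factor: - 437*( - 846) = 369702 = 2^1*3^2*19^1*23^1*47^1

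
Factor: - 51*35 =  - 1785 = - 3^1 * 5^1 * 7^1*17^1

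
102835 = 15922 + 86913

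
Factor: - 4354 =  -2^1*7^1*311^1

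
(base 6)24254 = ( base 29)46o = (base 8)6752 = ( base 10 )3562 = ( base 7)13246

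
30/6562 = 15/3281 = 0.00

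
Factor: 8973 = 3^2*997^1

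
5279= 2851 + 2428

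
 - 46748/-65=719 + 1/5 = 719.20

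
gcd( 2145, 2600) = 65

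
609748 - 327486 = 282262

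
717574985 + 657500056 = 1375075041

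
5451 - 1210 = 4241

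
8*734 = 5872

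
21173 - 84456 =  - 63283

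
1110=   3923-2813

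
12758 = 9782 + 2976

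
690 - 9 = 681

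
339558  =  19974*17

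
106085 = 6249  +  99836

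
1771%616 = 539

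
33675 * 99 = 3333825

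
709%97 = 30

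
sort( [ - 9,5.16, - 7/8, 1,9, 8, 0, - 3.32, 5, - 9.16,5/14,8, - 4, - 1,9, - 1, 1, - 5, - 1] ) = [-9.16 ,- 9,  -  5,- 4, - 3.32 , - 1, - 1,- 1, - 7/8,0,  5/14, 1,1 , 5,5.16,8,  8, 9,9]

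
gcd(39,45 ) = 3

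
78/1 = 78 = 78.00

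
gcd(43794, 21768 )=6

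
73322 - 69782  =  3540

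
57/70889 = 3/3731= 0.00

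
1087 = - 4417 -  - 5504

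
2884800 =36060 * 80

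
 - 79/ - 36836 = 79/36836 = 0.00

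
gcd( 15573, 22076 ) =1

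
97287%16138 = 459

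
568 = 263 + 305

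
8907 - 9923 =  - 1016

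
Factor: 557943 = 3^1*179^1*1039^1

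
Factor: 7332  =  2^2*3^1*13^1*47^1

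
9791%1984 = 1855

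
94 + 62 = 156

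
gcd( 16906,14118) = 2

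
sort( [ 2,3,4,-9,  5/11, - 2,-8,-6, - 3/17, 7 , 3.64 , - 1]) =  [ - 9, - 8, - 6, - 2, - 1,-3/17,5/11, 2 , 3, 3.64,4,7 ]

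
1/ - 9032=-1  +  9031/9032 = - 0.00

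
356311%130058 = 96195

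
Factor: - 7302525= - 3^1*5^2*97367^1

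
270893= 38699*7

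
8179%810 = 79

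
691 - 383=308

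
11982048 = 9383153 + 2598895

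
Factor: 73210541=23^1*3183067^1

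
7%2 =1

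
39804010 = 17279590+22524420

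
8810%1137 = 851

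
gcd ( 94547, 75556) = 1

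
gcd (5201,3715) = 743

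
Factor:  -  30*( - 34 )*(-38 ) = -38760 = - 2^3 *3^1*5^1*17^1*19^1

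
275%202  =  73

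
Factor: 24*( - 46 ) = - 1104= -  2^4 * 3^1 * 23^1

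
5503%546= 43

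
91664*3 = 274992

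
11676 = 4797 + 6879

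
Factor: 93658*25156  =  2356060648 =2^3 * 19^1*331^1*46829^1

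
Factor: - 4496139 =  - 3^2*499571^1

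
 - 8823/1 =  - 8823 = - 8823.00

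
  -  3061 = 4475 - 7536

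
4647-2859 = 1788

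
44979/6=14993/2= 7496.50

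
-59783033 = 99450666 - 159233699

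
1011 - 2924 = -1913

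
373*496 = 185008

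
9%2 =1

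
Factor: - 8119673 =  - 47^1*172759^1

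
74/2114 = 37/1057 = 0.04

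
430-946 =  - 516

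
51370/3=51370/3  =  17123.33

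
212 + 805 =1017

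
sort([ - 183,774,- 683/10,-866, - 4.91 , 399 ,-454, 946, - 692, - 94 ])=[ - 866, - 692, - 454 , -183,-94 , - 683/10, - 4.91,399, 774, 946 ] 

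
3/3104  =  3/3104 = 0.00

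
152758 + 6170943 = 6323701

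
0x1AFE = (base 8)15376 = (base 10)6910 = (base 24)bnm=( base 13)31B7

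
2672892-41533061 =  - 38860169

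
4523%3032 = 1491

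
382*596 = 227672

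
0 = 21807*0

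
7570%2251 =817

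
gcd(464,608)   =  16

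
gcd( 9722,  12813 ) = 1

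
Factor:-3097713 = - 3^1*1032571^1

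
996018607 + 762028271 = 1758046878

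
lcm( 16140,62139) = 1242780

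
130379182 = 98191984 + 32187198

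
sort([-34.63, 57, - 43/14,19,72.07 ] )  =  [ - 34.63,-43/14,19,57, 72.07]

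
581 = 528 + 53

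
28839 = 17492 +11347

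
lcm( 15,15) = 15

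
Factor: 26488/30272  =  2^( - 3)*7^1 = 7/8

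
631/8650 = 631/8650=0.07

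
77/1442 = 11/206= 0.05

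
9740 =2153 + 7587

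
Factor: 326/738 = 163/369 = 3^( - 2) * 41^(-1)*163^1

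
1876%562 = 190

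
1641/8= 205 + 1/8=205.12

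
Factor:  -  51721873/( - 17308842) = 2^( - 1)*3^( - 1 )*7^1*2884807^( - 1)*7388839^1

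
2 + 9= 11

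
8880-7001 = 1879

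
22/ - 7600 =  - 11/3800 =-0.00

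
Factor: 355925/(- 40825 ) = -71^(-1)* 619^1 = -619/71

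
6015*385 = 2315775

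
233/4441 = 233/4441 = 0.05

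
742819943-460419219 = 282400724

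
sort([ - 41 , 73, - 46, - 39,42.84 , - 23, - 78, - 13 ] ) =[ - 78, - 46, - 41, - 39, - 23, - 13, 42.84,73 ]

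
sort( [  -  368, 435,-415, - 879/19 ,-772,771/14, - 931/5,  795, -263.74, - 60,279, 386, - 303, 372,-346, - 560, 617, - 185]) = [ -772, - 560, -415,- 368, - 346, - 303, - 263.74,-931/5, - 185, - 60,-879/19,  771/14,279,372,386,435,  617,795 ] 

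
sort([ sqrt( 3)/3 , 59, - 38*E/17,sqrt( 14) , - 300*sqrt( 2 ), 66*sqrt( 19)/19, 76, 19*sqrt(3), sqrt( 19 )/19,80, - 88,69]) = [-300*sqrt( 2), - 88 , - 38*E/17,sqrt( 19)/19,sqrt( 3) /3,sqrt( 14),66* sqrt( 19) /19, 19*sqrt( 3) , 59, 69,76,  80 ] 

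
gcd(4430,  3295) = 5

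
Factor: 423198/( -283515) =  - 2^1 * 3^2*5^( - 1)*17^1*41^(  -  1)= - 306/205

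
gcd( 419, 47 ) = 1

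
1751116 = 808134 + 942982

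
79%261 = 79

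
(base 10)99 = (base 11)90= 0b1100011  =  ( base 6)243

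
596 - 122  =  474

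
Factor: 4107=3^1*37^2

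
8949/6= 2983/2=1491.50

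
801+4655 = 5456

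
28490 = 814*35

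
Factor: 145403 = 97^1 * 1499^1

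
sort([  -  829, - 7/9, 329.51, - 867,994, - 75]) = [  -  867 , - 829,  -  75, - 7/9,329.51,994 ] 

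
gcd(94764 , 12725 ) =1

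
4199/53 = 4199/53  =  79.23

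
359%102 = 53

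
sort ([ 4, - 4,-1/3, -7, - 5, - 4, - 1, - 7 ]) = [ - 7,  -  7, - 5 , - 4 , - 4,-1, - 1/3, 4 ] 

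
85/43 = 85/43 = 1.98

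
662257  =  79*8383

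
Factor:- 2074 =  -  2^1*17^1*61^1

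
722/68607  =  722/68607=0.01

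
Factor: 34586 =2^1*17293^1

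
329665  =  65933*5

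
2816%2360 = 456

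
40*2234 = 89360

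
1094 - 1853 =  - 759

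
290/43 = 290/43 = 6.74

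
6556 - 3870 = 2686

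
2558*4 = 10232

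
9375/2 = 4687 + 1/2 = 4687.50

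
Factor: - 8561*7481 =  -64044841=   - 7^1*1223^1*7481^1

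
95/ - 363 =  - 1+ 268/363 = - 0.26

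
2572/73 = 35  +  17/73= 35.23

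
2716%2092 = 624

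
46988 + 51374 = 98362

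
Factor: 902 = 2^1*11^1*41^1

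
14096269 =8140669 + 5955600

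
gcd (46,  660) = 2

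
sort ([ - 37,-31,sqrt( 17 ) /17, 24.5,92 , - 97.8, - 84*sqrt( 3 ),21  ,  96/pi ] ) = [ -84*sqrt(3), - 97.8,  -  37, - 31,sqrt( 17 )/17,21,24.5 , 96/pi,92]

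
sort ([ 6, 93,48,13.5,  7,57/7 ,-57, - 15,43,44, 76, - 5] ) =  [ - 57, - 15,-5, 6, 7,57/7 , 13.5,43,44,  48 , 76,  93]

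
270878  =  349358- 78480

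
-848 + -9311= - 10159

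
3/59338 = 3/59338= 0.00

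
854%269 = 47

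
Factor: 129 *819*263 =27786213=3^3*7^1*13^1*43^1 *263^1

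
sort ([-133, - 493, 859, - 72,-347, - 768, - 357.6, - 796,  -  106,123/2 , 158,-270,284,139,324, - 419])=[ - 796, - 768, - 493, - 419 , - 357.6, - 347, - 270,-133,- 106,-72, 123/2, 139, 158,284,324,859 ]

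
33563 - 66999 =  - 33436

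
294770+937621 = 1232391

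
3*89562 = 268686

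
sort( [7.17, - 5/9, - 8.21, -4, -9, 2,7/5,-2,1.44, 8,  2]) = [-9, - 8.21, - 4, - 2, - 5/9,7/5,  1.44 , 2, 2, 7.17, 8]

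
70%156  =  70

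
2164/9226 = 1082/4613 = 0.23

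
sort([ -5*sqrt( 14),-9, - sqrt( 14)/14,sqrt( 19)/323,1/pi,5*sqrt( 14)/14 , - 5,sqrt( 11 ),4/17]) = [  -  5*sqrt( 14),-9, - 5,-sqrt( 14)/14, sqrt(19)/323,4/17,  1/pi, 5*sqrt( 14)/14, sqrt(11 )]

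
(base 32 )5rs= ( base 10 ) 6012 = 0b1011101111100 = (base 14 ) 2296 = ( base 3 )22020200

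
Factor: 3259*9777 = 31863243 = 3^1*3259^2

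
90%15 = 0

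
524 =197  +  327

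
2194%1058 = 78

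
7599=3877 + 3722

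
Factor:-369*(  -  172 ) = 2^2 * 3^2*41^1*43^1 =63468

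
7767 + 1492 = 9259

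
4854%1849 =1156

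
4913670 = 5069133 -155463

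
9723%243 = 3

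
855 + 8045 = 8900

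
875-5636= - 4761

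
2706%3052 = 2706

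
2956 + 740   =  3696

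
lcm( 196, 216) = 10584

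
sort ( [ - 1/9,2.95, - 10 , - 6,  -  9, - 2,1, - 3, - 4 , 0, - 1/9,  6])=[- 10,-9,-6, - 4, - 3, -2,-1/9, - 1/9,0,1,2.95, 6 ]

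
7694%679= 225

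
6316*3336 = 21070176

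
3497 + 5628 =9125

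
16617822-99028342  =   -82410520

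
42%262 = 42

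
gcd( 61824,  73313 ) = 1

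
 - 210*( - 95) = 19950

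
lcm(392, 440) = 21560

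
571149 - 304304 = 266845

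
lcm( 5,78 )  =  390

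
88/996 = 22/249 = 0.09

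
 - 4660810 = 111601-4772411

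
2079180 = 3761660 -1682480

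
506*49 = 24794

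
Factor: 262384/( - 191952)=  - 529/387 = - 3^( - 2)*23^2  *43^(-1)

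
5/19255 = 1/3851 = 0.00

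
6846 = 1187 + 5659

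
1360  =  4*340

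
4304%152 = 48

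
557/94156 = 557/94156 = 0.01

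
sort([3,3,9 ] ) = [3, 3,9] 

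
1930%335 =255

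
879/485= 1 + 394/485= 1.81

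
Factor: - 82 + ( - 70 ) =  - 152 = - 2^3 * 19^1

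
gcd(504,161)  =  7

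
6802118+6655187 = 13457305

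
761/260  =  761/260 = 2.93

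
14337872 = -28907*(-496) 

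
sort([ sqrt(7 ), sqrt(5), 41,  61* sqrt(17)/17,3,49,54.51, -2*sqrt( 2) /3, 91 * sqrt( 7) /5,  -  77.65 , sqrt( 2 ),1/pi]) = [ -77.65, - 2*sqrt( 2)/3,  1/pi,sqrt( 2 ), sqrt( 5),sqrt( 7 ),3,  61*sqrt( 17 ) /17,41,91 * sqrt( 7 ) /5,49,54.51]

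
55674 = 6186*9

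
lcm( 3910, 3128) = 15640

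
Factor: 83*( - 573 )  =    -  47559 = - 3^1*83^1*191^1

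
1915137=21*91197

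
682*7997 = 5453954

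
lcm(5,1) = 5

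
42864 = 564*76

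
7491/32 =234+ 3/32 = 234.09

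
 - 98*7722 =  - 756756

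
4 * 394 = 1576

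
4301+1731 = 6032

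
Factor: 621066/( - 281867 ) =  - 2^1*3^1*103511^1*281867^( - 1 )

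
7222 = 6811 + 411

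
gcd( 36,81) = 9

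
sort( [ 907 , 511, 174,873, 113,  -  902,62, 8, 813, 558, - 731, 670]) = [ - 902, - 731,8,62, 113, 174,511,558, 670, 813, 873, 907 ]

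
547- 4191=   -  3644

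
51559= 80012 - 28453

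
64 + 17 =81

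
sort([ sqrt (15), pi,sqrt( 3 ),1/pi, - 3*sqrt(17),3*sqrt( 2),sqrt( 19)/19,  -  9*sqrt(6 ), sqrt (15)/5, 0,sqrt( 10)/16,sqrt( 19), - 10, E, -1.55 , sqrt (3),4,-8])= [ - 9*sqrt( 6), -3*sqrt(17), - 10, - 8, - 1.55  ,  0,sqrt( 10) /16,sqrt( 19) /19 , 1/pi, sqrt( 15)/5,sqrt(3 ), sqrt( 3),E,  pi,sqrt(15),4, 3 * sqrt(2),sqrt(19)] 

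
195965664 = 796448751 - 600483087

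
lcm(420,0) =0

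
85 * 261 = 22185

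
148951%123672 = 25279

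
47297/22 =2149+ 19/22 = 2149.86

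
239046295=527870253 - 288823958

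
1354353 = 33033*41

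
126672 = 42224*3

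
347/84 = 4 + 11/84= 4.13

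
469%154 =7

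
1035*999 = 1033965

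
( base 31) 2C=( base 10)74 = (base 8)112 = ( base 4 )1022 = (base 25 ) 2o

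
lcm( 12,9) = 36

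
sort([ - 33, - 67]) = [ - 67, - 33 ] 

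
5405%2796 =2609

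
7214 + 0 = 7214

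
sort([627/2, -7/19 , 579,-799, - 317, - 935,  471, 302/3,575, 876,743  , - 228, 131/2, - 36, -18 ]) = [-935,-799, - 317, - 228 ,-36, - 18, - 7/19,131/2  ,  302/3,627/2,471, 575,579, 743,876 ]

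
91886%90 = 86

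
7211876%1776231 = 106952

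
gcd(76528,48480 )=16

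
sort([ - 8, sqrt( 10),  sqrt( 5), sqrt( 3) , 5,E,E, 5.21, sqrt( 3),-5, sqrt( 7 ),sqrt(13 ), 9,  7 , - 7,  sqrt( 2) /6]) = [ - 8, -7,-5, sqrt( 2 )/6, sqrt ( 3 ), sqrt(  3 ), sqrt(5 ),sqrt(7 ), E,E,sqrt(10 ), sqrt(13 ),5,5.21, 7,  9]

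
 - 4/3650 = -2/1825  =  - 0.00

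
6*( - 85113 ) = - 510678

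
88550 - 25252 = 63298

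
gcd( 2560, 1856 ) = 64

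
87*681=59247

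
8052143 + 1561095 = 9613238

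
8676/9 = 964 = 964.00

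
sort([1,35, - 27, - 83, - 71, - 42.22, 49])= [ - 83 ,-71, - 42.22, - 27, 1,35, 49]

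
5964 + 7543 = 13507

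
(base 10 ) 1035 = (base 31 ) 12C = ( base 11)861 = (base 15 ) 490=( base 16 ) 40b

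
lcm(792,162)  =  7128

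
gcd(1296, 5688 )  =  72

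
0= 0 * 3271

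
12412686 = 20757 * 598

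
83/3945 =83/3945 = 0.02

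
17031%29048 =17031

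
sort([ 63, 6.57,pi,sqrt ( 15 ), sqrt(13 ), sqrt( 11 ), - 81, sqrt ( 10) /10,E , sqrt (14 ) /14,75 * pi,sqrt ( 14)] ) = [-81, sqrt( 14)/14, sqrt( 10) /10, E, pi, sqrt( 11), sqrt( 13), sqrt(14 ),  sqrt( 15 ),6.57,  63, 75*pi ]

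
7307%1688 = 555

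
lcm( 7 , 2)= 14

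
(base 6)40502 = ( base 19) EG8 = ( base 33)4UK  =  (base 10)5366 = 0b1010011110110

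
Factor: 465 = 3^1*5^1 * 31^1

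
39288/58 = 19644/29 = 677.38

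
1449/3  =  483 = 483.00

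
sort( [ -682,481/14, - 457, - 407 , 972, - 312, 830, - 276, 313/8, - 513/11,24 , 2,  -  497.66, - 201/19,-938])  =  [-938, - 682,-497.66,-457 ,-407,-312,  -  276,  -  513/11, - 201/19, 2,24  ,  481/14, 313/8, 830, 972]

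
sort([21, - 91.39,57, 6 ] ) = [ - 91.39, 6, 21,57] 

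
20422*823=16807306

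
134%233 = 134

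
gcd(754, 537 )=1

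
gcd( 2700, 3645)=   135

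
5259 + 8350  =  13609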